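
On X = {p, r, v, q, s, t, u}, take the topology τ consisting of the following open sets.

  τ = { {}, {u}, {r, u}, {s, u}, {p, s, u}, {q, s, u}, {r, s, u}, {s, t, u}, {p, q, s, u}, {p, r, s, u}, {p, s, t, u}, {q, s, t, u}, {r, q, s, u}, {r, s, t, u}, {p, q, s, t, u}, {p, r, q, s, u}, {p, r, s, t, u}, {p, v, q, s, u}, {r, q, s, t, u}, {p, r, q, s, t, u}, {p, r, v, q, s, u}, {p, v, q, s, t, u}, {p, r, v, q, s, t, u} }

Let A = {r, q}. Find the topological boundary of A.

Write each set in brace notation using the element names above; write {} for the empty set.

U open, U⊆A: {}. int(A) = ⋃ = {}
X∖A={p, v, s, t, u}, int(X∖A)={p, s, t, u}, hence cl(A)={r, v, q}
∂A: remove int from cl → {r, v, q}

{r, v, q}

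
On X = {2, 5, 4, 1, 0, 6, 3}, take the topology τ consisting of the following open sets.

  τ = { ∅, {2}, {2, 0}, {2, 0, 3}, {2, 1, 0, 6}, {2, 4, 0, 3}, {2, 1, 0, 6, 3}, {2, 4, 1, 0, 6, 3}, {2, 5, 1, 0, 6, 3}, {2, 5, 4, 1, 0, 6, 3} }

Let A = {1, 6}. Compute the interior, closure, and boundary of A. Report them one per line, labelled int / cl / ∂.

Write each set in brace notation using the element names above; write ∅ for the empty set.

int(A) = ∅
cl(A)  = {5, 1, 6}
∂A     = {5, 1, 6}

open subsets of A: ∅; so int(A) = ∅
closure: X∖int(X∖A) = X∖{2, 4, 0, 3} = {5, 1, 6}
∂A = {5, 1, 6} minus ∅ = {5, 1, 6}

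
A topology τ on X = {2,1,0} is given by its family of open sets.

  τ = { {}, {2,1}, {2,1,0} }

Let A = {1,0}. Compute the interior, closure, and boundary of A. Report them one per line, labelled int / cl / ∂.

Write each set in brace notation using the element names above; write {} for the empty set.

U open, U⊆A: {}. int(A) = ⋃ = {}
X∖A={2}, int(X∖A)={}, hence cl(A)={2,1,0}
∂A: remove int from cl → {2,1,0}

int(A) = {}
cl(A)  = {2,1,0}
∂A     = {2,1,0}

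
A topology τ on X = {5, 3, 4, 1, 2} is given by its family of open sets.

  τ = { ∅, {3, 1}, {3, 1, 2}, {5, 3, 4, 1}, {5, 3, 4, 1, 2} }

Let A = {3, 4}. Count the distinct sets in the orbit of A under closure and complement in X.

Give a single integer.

4

X∖A={5, 1, 2}, int(X∖A)=∅, hence cl(A)={5, 3, 4, 1, 2}
Orbit (k=closure, c=complement):
  1. A     = {3, 4}
  2. kA    = {5, 3, 4, 1, 2}
  3. cA    = {5, 1, 2}
  4. ckA   = ∅
(closed under both — stop)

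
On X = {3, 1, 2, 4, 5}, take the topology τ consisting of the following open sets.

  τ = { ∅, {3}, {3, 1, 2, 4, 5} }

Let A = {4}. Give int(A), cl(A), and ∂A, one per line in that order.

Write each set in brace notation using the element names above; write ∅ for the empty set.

open subsets of A: ∅; so int(A) = ∅
closure: X∖int(X∖A) = X∖{3} = {1, 2, 4, 5}
∂A = {1, 2, 4, 5} minus ∅ = {1, 2, 4, 5}

int(A) = ∅
cl(A)  = {1, 2, 4, 5}
∂A     = {1, 2, 4, 5}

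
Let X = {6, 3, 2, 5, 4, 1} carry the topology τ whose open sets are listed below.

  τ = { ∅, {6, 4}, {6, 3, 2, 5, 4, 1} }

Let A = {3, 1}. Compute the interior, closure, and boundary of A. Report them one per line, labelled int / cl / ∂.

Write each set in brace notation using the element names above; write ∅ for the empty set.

int(A) = ∅
cl(A)  = {3, 2, 5, 1}
∂A     = {3, 2, 5, 1}

interior: largest open inside A is ∅ (from ∅)
cl via duality: int({6, 2, 5, 4}) = {6, 4}, so X∖{6, 4} = {3, 2, 5, 1}
cl∖int = {3, 2, 5, 1}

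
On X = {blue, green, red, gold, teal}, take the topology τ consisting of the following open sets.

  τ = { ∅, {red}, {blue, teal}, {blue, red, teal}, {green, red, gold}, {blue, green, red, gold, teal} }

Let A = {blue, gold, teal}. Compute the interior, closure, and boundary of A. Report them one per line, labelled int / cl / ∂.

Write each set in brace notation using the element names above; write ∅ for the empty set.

interior: largest open inside A is {blue, teal} (from ∅, {blue, teal})
cl via duality: int({green, red}) = {red}, so X∖{red} = {blue, green, gold, teal}
cl∖int = {green, gold}

int(A) = {blue, teal}
cl(A)  = {blue, green, gold, teal}
∂A     = {green, gold}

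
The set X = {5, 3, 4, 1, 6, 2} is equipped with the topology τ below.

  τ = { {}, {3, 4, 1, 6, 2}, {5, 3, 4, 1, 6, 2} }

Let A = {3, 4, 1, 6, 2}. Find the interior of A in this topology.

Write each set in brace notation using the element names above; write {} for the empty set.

{3, 4, 1, 6, 2}

open subsets of A: {}, {3, 4, 1, 6, 2}; so int(A) = {3, 4, 1, 6, 2}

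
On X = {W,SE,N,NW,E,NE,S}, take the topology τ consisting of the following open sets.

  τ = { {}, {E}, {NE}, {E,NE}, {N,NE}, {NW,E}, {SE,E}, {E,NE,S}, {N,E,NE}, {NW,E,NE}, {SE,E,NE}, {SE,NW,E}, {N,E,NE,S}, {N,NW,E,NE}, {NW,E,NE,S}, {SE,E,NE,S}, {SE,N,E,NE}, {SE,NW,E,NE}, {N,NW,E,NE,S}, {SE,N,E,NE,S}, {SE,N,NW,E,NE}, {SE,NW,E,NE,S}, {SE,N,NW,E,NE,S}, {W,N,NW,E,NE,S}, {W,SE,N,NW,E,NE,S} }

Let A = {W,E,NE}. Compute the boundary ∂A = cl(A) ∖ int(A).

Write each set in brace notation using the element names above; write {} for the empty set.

open subsets of A: {}, {E}, {NE}, {E,NE}; so int(A) = {E,NE}
closure: X∖int(X∖A) = X∖{} = {W,SE,N,NW,E,NE,S}
∂A = {W,SE,N,NW,E,NE,S} minus {E,NE} = {W,SE,N,NW,S}

{W,SE,N,NW,S}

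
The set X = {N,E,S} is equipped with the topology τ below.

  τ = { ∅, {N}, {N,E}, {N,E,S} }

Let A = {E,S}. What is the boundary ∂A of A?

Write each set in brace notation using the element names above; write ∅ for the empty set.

{E,S}

open subsets of A: ∅; so int(A) = ∅
closure: X∖int(X∖A) = X∖{N} = {E,S}
∂A = {E,S} minus ∅ = {E,S}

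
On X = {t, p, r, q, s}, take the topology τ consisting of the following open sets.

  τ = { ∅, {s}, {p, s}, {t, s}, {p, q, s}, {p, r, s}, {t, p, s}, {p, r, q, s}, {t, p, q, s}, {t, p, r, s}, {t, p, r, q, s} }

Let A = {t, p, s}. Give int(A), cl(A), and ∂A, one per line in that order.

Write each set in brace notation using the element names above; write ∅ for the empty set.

int(A) = {t, p, s}
cl(A)  = {t, p, r, q, s}
∂A     = {r, q}

interior: largest open inside A is {t, p, s} (from ∅, {s}, {p, s}, {t, s}, {t, p, s})
cl via duality: int({r, q}) = ∅, so X∖∅ = {t, p, r, q, s}
cl∖int = {r, q}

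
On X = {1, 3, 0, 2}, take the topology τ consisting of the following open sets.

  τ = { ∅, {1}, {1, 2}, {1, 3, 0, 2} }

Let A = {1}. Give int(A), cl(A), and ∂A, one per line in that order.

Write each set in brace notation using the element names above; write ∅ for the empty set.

open subsets of A: ∅, {1}; so int(A) = {1}
closure: X∖int(X∖A) = X∖∅ = {1, 3, 0, 2}
∂A = {1, 3, 0, 2} minus {1} = {3, 0, 2}

int(A) = {1}
cl(A)  = {1, 3, 0, 2}
∂A     = {3, 0, 2}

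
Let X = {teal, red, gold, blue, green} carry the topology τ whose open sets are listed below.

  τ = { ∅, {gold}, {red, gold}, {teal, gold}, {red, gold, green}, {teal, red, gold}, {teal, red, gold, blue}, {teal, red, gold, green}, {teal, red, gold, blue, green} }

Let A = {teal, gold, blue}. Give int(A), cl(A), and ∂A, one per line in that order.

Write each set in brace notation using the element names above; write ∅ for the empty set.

open subsets of A: ∅, {gold}, {teal, gold}; so int(A) = {teal, gold}
closure: X∖int(X∖A) = X∖∅ = {teal, red, gold, blue, green}
∂A = {teal, red, gold, blue, green} minus {teal, gold} = {red, blue, green}

int(A) = {teal, gold}
cl(A)  = {teal, red, gold, blue, green}
∂A     = {red, blue, green}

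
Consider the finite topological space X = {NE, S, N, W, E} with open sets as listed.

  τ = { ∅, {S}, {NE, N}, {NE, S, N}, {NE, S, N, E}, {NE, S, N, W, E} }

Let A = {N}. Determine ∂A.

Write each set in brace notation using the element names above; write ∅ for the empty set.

{NE, N, W, E}

open subsets of A: ∅; so int(A) = ∅
closure: X∖int(X∖A) = X∖{S} = {NE, N, W, E}
∂A = {NE, N, W, E} minus ∅ = {NE, N, W, E}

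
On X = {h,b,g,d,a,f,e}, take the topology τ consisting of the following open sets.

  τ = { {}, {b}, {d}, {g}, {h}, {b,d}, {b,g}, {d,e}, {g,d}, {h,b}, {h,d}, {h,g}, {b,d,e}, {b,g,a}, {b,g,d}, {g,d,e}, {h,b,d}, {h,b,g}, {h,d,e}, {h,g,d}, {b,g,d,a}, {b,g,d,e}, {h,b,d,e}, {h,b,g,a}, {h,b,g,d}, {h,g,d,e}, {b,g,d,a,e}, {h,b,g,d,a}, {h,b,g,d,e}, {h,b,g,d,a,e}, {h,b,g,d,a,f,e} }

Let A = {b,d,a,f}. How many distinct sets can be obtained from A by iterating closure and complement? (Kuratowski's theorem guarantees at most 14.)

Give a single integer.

8

X∖A={h,g,e}, int(X∖A)={h,g}, hence cl(A)={b,d,a,f,e}
Orbit (k=closure, c=complement):
  1. A     = {b,d,a,f}
  2. kA    = {b,d,a,f,e}
  3. cA    = {h,g,e}
  4. ckA   = {h,g}
  5. kcA   = {h,g,a,f,e}
  6. kckA  = {h,g,a,f}
  7. ckcA  = {b,d}
  8. ckckA = {b,d,e}
(closed under both — stop)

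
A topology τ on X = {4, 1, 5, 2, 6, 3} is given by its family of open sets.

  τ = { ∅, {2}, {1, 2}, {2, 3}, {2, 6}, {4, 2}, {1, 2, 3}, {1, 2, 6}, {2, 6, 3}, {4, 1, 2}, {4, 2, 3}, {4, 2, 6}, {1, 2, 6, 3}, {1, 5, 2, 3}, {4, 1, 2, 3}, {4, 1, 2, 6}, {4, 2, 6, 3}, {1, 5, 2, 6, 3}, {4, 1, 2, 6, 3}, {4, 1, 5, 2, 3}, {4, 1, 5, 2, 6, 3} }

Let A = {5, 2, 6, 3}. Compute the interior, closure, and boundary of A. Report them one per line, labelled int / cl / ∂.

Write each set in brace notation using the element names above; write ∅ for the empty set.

interior: largest open inside A is {2, 6, 3} (from ∅, {2}, {2, 3}, {2, 6}, {2, 6, 3})
cl via duality: int({4, 1}) = ∅, so X∖∅ = {4, 1, 5, 2, 6, 3}
cl∖int = {4, 1, 5}

int(A) = {2, 6, 3}
cl(A)  = {4, 1, 5, 2, 6, 3}
∂A     = {4, 1, 5}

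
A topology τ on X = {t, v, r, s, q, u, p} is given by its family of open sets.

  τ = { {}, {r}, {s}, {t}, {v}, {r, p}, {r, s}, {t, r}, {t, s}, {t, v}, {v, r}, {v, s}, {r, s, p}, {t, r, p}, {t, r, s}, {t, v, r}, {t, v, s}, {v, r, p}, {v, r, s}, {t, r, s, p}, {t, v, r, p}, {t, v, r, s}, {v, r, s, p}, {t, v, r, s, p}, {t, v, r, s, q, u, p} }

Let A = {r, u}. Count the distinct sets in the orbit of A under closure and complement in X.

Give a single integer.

8

closure: X∖int(X∖A) = X∖{t, v, s} = {r, q, u, p}
Let k=closure and c=complement:
  1. A     = {r, u}
  2. kA    = {r, q, u, p}
  3. cA    = {t, v, s, q, p}
  4. ckA   = {t, v, s}
  5. kcA   = {t, v, s, q, u, p}
  6. kckA  = {t, v, s, q, u}
  7. ckcA  = {r}
  8. ckckA = {r, p}
— saturated at 8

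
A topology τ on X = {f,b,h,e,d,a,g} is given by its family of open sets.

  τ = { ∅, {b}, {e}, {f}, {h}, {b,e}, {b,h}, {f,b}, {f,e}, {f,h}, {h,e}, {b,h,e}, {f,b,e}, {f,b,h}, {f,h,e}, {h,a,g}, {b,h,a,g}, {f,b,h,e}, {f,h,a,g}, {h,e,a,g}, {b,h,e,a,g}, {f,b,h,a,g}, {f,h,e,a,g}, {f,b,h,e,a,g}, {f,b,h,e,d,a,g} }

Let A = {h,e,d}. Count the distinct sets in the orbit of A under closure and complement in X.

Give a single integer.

complement {f,b,a,g}; its interior {f,b}; cl(A) = X∖{f,b} = {h,e,d,a,g}
With k = closure, c = complement:
  1. A     = {h,e,d}
  2. kA    = {h,e,d,a,g}
  3. cA    = {f,b,a,g}
  4. ckA   = {f,b}
  5. kcA   = {f,b,d,a,g}
  6. kckA  = {f,b,d}
  7. ckcA  = {h,e}
  8. ckckA = {h,e,a,g}
k, c of each give nothing new

8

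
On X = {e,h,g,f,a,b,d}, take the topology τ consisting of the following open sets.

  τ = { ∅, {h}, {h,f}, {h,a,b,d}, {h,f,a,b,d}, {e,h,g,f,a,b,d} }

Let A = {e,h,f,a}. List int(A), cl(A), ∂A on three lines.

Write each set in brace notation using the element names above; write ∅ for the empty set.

open subsets of A: ∅, {h}, {h,f}; so int(A) = {h,f}
closure: X∖int(X∖A) = X∖∅ = {e,h,g,f,a,b,d}
∂A = {e,h,g,f,a,b,d} minus {h,f} = {e,g,a,b,d}

int(A) = {h,f}
cl(A)  = {e,h,g,f,a,b,d}
∂A     = {e,g,a,b,d}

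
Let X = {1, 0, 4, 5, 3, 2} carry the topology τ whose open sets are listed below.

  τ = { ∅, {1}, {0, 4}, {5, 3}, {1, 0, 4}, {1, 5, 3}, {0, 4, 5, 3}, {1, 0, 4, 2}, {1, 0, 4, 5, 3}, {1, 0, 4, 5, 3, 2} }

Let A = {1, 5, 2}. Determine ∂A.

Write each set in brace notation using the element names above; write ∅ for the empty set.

{5, 3, 2}

opens ⊆ A: ∅, {1}; union → int = {1}
complement {0, 4, 3}; its interior {0, 4}; cl(A) = X∖{0, 4} = {1, 5, 3, 2}
boundary = {1, 5, 3, 2} ∖ {1} = {5, 3, 2}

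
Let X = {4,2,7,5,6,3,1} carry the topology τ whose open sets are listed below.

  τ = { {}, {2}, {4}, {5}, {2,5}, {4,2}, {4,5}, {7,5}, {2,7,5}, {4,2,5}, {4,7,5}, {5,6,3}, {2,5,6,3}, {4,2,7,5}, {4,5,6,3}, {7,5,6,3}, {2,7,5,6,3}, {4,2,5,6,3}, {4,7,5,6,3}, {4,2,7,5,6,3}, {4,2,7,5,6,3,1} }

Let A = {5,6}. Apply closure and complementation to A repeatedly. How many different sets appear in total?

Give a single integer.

closure: X∖int(X∖A) = X∖{4,2} = {7,5,6,3,1}
Let k=closure and c=complement:
  1. A     = {5,6}
  2. kA    = {7,5,6,3,1}
  3. cA    = {4,2,7,3,1}
  4. ckA   = {4,2}
  5. kcA   = {4,2,7,6,3,1}
  6. kckA  = {4,2,1}
  7. ckcA  = {5}
  8. ckckA = {7,5,6,3}
— saturated at 8

8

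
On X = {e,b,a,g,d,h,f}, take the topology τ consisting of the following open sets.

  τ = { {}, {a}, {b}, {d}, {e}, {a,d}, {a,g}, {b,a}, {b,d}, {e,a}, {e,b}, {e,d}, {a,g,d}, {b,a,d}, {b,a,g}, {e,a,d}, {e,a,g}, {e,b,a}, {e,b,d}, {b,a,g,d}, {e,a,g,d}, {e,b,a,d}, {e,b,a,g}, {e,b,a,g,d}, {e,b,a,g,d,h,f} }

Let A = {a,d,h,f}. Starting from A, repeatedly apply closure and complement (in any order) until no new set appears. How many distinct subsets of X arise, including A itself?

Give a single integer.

8

complement {e,b,g}; its interior {e,b}; cl(A) = X∖{e,b} = {a,g,d,h,f}
With k = closure, c = complement:
  1. A     = {a,d,h,f}
  2. kA    = {a,g,d,h,f}
  3. cA    = {e,b,g}
  4. ckA   = {e,b}
  5. kcA   = {e,b,g,h,f}
  6. kckA  = {e,b,h,f}
  7. ckcA  = {a,d}
  8. ckckA = {a,g,d}
k, c of each give nothing new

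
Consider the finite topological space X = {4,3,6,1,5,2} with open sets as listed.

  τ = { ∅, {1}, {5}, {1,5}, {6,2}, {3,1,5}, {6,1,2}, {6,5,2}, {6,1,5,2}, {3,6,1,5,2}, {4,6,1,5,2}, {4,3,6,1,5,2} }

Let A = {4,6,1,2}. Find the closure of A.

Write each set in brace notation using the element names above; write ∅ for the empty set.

{4,3,6,1,2}

X∖A={3,5}, int(X∖A)={5}, hence cl(A)={4,3,6,1,2}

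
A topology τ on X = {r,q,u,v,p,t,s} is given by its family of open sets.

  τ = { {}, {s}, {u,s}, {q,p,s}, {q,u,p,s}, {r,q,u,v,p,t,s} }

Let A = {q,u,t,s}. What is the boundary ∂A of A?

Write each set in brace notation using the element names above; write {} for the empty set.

interior: largest open inside A is {u,s} (from {}, {s}, {u,s})
cl via duality: int({r,v,p}) = {}, so X∖{} = {r,q,u,v,p,t,s}
cl∖int = {r,q,v,p,t}

{r,q,v,p,t}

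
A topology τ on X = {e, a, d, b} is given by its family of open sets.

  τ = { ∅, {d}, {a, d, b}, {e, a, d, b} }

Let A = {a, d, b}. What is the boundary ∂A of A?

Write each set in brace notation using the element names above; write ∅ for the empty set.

open subsets of A: ∅, {d}, {a, d, b}; so int(A) = {a, d, b}
closure: X∖int(X∖A) = X∖∅ = {e, a, d, b}
∂A = {e, a, d, b} minus {a, d, b} = {e}

{e}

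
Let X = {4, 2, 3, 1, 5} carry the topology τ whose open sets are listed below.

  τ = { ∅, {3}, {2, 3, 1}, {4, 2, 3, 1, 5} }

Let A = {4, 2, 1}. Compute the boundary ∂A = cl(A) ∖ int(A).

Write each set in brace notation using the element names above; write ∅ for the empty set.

{4, 2, 1, 5}

U open, U⊆A: ∅. int(A) = ⋃ = ∅
X∖A={3, 5}, int(X∖A)={3}, hence cl(A)={4, 2, 1, 5}
∂A: remove int from cl → {4, 2, 1, 5}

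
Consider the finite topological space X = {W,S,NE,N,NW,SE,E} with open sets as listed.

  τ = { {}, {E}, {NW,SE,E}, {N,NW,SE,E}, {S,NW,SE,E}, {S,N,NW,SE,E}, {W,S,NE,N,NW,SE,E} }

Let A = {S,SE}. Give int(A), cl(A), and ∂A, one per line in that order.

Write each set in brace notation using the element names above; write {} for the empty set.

int(A) = {}
cl(A)  = {W,S,NE,N,NW,SE}
∂A     = {W,S,NE,N,NW,SE}

opens ⊆ A: {}; union → int = {}
complement {W,NE,N,NW,E}; its interior {E}; cl(A) = X∖{E} = {W,S,NE,N,NW,SE}
boundary = {W,S,NE,N,NW,SE} ∖ {} = {W,S,NE,N,NW,SE}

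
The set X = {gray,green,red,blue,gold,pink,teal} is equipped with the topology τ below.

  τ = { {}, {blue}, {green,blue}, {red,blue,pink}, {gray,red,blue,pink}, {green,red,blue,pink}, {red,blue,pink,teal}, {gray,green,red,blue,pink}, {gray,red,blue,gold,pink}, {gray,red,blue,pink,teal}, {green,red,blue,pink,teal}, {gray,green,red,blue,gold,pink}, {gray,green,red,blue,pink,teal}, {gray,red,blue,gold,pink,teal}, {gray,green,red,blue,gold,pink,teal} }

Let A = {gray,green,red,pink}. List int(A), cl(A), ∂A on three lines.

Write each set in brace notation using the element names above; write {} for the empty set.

int(A) = {}
cl(A)  = {gray,green,red,gold,pink,teal}
∂A     = {gray,green,red,gold,pink,teal}

opens ⊆ A: {}; union → int = {}
complement {blue,gold,teal}; its interior {blue}; cl(A) = X∖{blue} = {gray,green,red,gold,pink,teal}
boundary = {gray,green,red,gold,pink,teal} ∖ {} = {gray,green,red,gold,pink,teal}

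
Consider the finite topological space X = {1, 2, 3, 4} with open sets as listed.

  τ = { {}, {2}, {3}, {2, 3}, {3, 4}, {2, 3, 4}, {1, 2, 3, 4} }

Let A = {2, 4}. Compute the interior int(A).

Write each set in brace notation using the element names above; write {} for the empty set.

U open, U⊆A: {}, {2}. int(A) = ⋃ = {2}

{2}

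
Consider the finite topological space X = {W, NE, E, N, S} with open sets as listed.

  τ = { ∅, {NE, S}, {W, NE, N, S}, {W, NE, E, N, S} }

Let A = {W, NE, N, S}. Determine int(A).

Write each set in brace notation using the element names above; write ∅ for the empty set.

U open, U⊆A: ∅, {NE, S}, {W, NE, N, S}. int(A) = ⋃ = {W, NE, N, S}

{W, NE, N, S}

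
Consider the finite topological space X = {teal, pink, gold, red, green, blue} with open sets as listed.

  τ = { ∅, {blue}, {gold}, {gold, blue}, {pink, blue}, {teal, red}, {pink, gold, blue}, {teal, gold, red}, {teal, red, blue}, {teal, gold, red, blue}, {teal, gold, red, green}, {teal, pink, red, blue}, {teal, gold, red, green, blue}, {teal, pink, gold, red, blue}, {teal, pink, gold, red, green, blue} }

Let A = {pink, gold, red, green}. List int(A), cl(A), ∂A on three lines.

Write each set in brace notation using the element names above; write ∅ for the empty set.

U open, U⊆A: ∅, {gold}. int(A) = ⋃ = {gold}
X∖A={teal, blue}, int(X∖A)={blue}, hence cl(A)={teal, pink, gold, red, green}
∂A: remove int from cl → {teal, pink, red, green}

int(A) = {gold}
cl(A)  = {teal, pink, gold, red, green}
∂A     = {teal, pink, red, green}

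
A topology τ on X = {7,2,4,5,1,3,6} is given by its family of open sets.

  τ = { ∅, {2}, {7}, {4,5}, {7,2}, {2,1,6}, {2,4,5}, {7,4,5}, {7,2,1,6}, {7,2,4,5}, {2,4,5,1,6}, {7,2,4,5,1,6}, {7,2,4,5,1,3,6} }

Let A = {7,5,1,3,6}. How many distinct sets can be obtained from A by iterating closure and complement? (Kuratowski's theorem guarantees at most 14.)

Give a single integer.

cl via duality: int({2,4}) = {2}, so X∖{2} = {7,4,5,1,3,6}
Write k for closure, c for complement:
  1. A     = {7,5,1,3,6}
  2. kA    = {7,4,5,1,3,6}
  3. cA    = {2,4}
  4. ckA   = {2}
  5. kcA   = {2,4,5,1,3,6}
  6. kckA  = {2,1,3,6}
  7. ckcA  = {7}
  8. ckckA = {7,4,5}
  9. kckcA = {7,3}
  10. kckckA = {7,4,5,3}
  11. ckckcA = {2,4,5,1,6}
  12. ckckckA = {2,1,6}
applying k or c yields no new set

12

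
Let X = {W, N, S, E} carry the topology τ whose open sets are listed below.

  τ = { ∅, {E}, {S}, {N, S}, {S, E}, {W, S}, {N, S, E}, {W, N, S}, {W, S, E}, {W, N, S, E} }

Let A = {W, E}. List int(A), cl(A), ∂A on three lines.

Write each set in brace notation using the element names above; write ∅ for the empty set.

open subsets of A: ∅, {E}; so int(A) = {E}
closure: X∖int(X∖A) = X∖{N, S} = {W, E}
∂A = {W, E} minus {E} = {W}

int(A) = {E}
cl(A)  = {W, E}
∂A     = {W}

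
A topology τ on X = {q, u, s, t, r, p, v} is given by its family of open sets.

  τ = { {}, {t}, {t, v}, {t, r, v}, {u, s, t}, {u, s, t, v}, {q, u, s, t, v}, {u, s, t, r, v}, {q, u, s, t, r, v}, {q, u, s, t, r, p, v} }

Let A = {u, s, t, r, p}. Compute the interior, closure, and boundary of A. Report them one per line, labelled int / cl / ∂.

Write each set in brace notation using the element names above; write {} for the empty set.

int(A) = {u, s, t}
cl(A)  = {q, u, s, t, r, p, v}
∂A     = {q, r, p, v}

U open, U⊆A: {}, {t}, {u, s, t}. int(A) = ⋃ = {u, s, t}
X∖A={q, v}, int(X∖A)={}, hence cl(A)={q, u, s, t, r, p, v}
∂A: remove int from cl → {q, r, p, v}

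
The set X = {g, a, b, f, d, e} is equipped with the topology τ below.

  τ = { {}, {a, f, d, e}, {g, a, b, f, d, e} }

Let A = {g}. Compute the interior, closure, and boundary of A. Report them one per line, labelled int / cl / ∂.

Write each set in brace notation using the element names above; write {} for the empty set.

int(A) = {}
cl(A)  = {g, b}
∂A     = {g, b}

open subsets of A: {}; so int(A) = {}
closure: X∖int(X∖A) = X∖{a, f, d, e} = {g, b}
∂A = {g, b} minus {} = {g, b}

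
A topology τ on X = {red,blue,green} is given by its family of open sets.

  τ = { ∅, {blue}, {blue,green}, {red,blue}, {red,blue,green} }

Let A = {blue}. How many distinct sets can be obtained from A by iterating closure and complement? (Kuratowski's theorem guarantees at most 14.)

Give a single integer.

X∖A={red,green}, int(X∖A)=∅, hence cl(A)={red,blue,green}
Orbit (k=closure, c=complement):
  1. A     = {blue}
  2. kA    = {red,blue,green}
  3. cA    = {red,green}
  4. ckA   = ∅
(closed under both — stop)

4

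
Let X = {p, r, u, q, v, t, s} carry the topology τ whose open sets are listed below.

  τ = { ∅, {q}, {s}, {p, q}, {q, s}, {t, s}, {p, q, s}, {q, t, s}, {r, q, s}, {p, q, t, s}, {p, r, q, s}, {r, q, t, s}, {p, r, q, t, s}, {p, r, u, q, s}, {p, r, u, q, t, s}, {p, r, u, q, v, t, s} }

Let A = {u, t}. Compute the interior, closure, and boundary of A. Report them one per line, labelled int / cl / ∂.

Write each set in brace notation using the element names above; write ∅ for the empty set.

interior: largest open inside A is ∅ (from ∅)
cl via duality: int({p, r, q, v, s}) = {p, r, q, s}, so X∖{p, r, q, s} = {u, v, t}
cl∖int = {u, v, t}

int(A) = ∅
cl(A)  = {u, v, t}
∂A     = {u, v, t}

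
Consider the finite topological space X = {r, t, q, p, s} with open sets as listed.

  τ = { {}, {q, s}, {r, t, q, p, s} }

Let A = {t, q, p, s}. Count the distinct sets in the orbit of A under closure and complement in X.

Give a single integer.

closure: X∖int(X∖A) = X∖{} = {r, t, q, p, s}
Let k=closure and c=complement:
  1. A     = {t, q, p, s}
  2. kA    = {r, t, q, p, s}
  3. cA    = {r}
  4. ckA   = {}
  5. kcA   = {r, t, p}
  6. ckcA  = {q, s}
— saturated at 6

6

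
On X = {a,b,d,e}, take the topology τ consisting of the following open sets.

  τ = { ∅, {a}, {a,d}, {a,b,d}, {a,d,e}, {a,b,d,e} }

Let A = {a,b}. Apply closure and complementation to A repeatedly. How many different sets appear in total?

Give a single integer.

cl via duality: int({d,e}) = ∅, so X∖∅ = {a,b,d,e}
Write k for closure, c for complement:
  1. A     = {a,b}
  2. kA    = {a,b,d,e}
  3. cA    = {d,e}
  4. ckA   = ∅
  5. kcA   = {b,d,e}
  6. ckcA  = {a}
applying k or c yields no new set

6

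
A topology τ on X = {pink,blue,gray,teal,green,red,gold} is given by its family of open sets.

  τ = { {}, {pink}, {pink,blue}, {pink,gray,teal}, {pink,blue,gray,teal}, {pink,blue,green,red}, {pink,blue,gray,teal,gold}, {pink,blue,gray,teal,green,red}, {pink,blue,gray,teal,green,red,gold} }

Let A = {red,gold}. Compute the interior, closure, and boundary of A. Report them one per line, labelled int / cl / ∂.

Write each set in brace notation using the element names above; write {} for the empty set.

interior: largest open inside A is {} (from {})
cl via duality: int({pink,blue,gray,teal,green}) = {pink,blue,gray,teal}, so X∖{pink,blue,gray,teal} = {green,red,gold}
cl∖int = {green,red,gold}

int(A) = {}
cl(A)  = {green,red,gold}
∂A     = {green,red,gold}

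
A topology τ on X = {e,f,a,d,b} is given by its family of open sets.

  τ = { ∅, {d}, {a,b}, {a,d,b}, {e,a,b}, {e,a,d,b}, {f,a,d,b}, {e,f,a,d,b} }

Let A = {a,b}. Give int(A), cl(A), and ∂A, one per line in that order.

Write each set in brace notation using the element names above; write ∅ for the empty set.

int(A) = {a,b}
cl(A)  = {e,f,a,b}
∂A     = {e,f}

opens ⊆ A: ∅, {a,b}; union → int = {a,b}
complement {e,f,d}; its interior {d}; cl(A) = X∖{d} = {e,f,a,b}
boundary = {e,f,a,b} ∖ {a,b} = {e,f}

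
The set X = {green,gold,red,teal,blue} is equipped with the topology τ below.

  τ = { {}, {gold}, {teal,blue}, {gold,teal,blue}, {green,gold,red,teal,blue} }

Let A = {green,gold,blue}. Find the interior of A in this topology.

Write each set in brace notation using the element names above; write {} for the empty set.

interior: largest open inside A is {gold} (from {}, {gold})

{gold}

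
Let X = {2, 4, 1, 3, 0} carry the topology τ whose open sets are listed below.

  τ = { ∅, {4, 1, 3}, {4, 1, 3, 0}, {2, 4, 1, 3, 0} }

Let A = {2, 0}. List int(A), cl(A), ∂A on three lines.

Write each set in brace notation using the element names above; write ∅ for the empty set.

int(A) = ∅
cl(A)  = {2, 0}
∂A     = {2, 0}

interior: largest open inside A is ∅ (from ∅)
cl via duality: int({4, 1, 3}) = {4, 1, 3}, so X∖{4, 1, 3} = {2, 0}
cl∖int = {2, 0}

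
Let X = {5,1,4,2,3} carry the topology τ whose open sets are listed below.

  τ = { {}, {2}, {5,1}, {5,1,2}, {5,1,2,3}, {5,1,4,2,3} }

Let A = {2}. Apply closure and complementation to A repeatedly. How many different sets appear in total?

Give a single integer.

4

closure: X∖int(X∖A) = X∖{5,1} = {4,2,3}
Let k=closure and c=complement:
  1. A     = {2}
  2. kA    = {4,2,3}
  3. cA    = {5,1,4,3}
  4. ckA   = {5,1}
— saturated at 4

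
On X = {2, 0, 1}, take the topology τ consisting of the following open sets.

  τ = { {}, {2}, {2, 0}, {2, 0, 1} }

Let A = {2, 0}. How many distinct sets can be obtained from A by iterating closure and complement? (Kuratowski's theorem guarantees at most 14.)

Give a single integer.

cl via duality: int({1}) = {}, so X∖{} = {2, 0, 1}
Write k for closure, c for complement:
  1. A     = {2, 0}
  2. kA    = {2, 0, 1}
  3. cA    = {1}
  4. ckA   = {}
applying k or c yields no new set

4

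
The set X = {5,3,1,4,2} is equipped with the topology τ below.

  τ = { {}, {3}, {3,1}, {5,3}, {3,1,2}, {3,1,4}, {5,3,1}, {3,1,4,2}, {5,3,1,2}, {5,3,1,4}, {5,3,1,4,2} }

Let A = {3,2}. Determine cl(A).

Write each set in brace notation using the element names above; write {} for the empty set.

cl via duality: int({5,1,4}) = {}, so X∖{} = {5,3,1,4,2}

{5,3,1,4,2}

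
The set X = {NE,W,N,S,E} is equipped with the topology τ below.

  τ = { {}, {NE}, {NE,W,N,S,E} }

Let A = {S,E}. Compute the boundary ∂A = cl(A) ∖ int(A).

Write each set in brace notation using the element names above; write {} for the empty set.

{W,N,S,E}

opens ⊆ A: {}; union → int = {}
complement {NE,W,N}; its interior {NE}; cl(A) = X∖{NE} = {W,N,S,E}
boundary = {W,N,S,E} ∖ {} = {W,N,S,E}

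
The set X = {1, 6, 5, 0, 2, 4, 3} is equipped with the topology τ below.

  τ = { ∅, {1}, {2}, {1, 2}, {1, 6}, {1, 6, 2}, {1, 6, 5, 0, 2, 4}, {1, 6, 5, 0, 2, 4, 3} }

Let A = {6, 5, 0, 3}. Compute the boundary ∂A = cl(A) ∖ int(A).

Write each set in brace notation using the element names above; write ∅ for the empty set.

U open, U⊆A: ∅. int(A) = ⋃ = ∅
X∖A={1, 2, 4}, int(X∖A)={1, 2}, hence cl(A)={6, 5, 0, 4, 3}
∂A: remove int from cl → {6, 5, 0, 4, 3}

{6, 5, 0, 4, 3}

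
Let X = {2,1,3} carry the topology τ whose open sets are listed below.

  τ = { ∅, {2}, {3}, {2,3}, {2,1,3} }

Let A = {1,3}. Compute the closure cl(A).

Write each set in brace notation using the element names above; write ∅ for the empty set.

X∖A={2}, int(X∖A)={2}, hence cl(A)={1,3}

{1,3}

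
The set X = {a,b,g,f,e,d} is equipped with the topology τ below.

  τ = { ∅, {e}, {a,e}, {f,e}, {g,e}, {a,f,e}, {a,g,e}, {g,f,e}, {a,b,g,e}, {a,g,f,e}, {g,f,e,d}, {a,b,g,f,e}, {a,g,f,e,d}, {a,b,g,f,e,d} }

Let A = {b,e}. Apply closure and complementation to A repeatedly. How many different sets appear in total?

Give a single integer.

cl via duality: int({a,g,f,d}) = ∅, so X∖∅ = {a,b,g,f,e,d}
Write k for closure, c for complement:
  1. A     = {b,e}
  2. kA    = {a,b,g,f,e,d}
  3. cA    = {a,g,f,d}
  4. ckA   = ∅
  5. kcA   = {a,b,g,f,d}
  6. ckcA  = {e}
applying k or c yields no new set

6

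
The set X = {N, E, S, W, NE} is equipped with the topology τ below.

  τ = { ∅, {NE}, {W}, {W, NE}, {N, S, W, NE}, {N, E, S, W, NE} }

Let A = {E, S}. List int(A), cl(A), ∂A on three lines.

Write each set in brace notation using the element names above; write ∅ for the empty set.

int(A) = ∅
cl(A)  = {N, E, S}
∂A     = {N, E, S}

opens ⊆ A: ∅; union → int = ∅
complement {N, W, NE}; its interior {W, NE}; cl(A) = X∖{W, NE} = {N, E, S}
boundary = {N, E, S} ∖ ∅ = {N, E, S}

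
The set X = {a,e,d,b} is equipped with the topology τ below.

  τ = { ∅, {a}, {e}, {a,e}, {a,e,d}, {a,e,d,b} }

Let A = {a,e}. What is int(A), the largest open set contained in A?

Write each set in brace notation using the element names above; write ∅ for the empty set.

interior: largest open inside A is {a,e} (from ∅, {e}, {a}, {a,e})

{a,e}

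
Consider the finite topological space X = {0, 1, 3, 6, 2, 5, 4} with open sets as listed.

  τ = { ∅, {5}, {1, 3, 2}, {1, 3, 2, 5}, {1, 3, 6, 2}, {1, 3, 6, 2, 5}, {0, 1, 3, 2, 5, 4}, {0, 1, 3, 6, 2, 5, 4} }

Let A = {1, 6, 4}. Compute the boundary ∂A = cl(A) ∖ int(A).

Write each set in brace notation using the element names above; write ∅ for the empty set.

{0, 1, 3, 6, 2, 4}

opens ⊆ A: ∅; union → int = ∅
complement {0, 3, 2, 5}; its interior {5}; cl(A) = X∖{5} = {0, 1, 3, 6, 2, 4}
boundary = {0, 1, 3, 6, 2, 4} ∖ ∅ = {0, 1, 3, 6, 2, 4}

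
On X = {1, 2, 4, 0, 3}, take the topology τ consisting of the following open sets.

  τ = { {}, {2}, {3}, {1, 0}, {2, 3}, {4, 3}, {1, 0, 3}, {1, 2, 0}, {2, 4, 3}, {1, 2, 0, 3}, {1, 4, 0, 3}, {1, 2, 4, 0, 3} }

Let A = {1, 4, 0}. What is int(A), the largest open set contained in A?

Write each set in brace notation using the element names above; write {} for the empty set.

{1, 0}

U open, U⊆A: {}, {1, 0}. int(A) = ⋃ = {1, 0}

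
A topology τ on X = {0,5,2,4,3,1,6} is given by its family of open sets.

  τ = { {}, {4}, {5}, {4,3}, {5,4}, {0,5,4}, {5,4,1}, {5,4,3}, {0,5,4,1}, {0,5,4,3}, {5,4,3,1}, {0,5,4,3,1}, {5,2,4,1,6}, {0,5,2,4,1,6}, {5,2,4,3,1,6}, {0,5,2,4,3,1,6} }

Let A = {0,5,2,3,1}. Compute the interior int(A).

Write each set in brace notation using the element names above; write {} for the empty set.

{5}

open subsets of A: {}, {5}; so int(A) = {5}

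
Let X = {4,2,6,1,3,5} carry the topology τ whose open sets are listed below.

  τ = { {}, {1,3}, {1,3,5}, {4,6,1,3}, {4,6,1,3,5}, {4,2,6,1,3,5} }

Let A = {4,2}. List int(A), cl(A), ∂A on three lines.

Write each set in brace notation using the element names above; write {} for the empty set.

U open, U⊆A: {}. int(A) = ⋃ = {}
X∖A={6,1,3,5}, int(X∖A)={1,3,5}, hence cl(A)={4,2,6}
∂A: remove int from cl → {4,2,6}

int(A) = {}
cl(A)  = {4,2,6}
∂A     = {4,2,6}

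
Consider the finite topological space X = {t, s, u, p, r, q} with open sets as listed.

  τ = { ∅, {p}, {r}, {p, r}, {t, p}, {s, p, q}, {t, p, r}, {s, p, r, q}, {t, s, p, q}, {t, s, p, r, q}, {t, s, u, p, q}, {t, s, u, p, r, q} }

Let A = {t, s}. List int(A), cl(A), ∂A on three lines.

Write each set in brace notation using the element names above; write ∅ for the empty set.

opens ⊆ A: ∅; union → int = ∅
complement {u, p, r, q}; its interior {p, r}; cl(A) = X∖{p, r} = {t, s, u, q}
boundary = {t, s, u, q} ∖ ∅ = {t, s, u, q}

int(A) = ∅
cl(A)  = {t, s, u, q}
∂A     = {t, s, u, q}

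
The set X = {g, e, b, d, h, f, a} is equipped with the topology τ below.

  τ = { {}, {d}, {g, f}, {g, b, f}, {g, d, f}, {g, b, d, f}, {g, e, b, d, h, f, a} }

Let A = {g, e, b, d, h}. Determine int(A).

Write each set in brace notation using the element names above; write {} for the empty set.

U open, U⊆A: {}, {d}. int(A) = ⋃ = {d}

{d}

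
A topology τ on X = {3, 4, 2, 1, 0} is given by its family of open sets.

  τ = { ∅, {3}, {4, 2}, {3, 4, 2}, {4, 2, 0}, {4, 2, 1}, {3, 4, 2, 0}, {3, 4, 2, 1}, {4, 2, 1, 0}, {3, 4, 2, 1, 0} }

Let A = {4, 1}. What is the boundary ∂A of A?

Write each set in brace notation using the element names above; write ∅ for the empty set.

{4, 2, 1, 0}

opens ⊆ A: ∅; union → int = ∅
complement {3, 2, 0}; its interior {3}; cl(A) = X∖{3} = {4, 2, 1, 0}
boundary = {4, 2, 1, 0} ∖ ∅ = {4, 2, 1, 0}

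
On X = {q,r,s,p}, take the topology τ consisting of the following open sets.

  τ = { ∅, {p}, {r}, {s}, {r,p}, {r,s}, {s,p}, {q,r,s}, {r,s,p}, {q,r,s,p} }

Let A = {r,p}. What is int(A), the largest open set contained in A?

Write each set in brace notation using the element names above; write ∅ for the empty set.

{r,p}

open subsets of A: ∅, {r}, {p}, {r,p}; so int(A) = {r,p}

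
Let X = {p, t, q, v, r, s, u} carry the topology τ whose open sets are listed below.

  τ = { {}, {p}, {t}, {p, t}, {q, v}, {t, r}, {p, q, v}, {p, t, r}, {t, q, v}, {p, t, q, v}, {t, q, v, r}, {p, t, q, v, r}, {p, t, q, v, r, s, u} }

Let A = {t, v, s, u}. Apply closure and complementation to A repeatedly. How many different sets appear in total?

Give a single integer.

closure: X∖int(X∖A) = X∖{p} = {t, q, v, r, s, u}
Let k=closure and c=complement:
  1. A     = {t, v, s, u}
  2. kA    = {t, q, v, r, s, u}
  3. cA    = {p, q, r}
  4. ckA   = {p}
  5. kcA   = {p, q, v, r, s, u}
  6. kckA  = {p, s, u}
  7. ckcA  = {t}
  8. ckckA = {t, q, v, r}
  9. kckcA = {t, r, s, u}
  10. ckckcA = {p, q, v}
  11. kckckcA = {p, q, v, s, u}
  12. ckckckcA = {t, r}
— saturated at 12

12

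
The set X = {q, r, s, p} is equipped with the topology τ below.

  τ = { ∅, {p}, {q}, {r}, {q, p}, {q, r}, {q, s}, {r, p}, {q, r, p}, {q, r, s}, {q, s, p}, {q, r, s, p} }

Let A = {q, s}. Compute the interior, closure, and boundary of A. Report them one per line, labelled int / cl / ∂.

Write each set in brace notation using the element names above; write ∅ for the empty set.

interior: largest open inside A is {q, s} (from ∅, {q}, {q, s})
cl via duality: int({r, p}) = {r, p}, so X∖{r, p} = {q, s}
cl∖int = ∅

int(A) = {q, s}
cl(A)  = {q, s}
∂A     = ∅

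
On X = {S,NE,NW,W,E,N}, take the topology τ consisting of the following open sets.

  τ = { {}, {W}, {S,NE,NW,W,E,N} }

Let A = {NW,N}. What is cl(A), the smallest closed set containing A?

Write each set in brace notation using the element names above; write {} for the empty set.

closure: X∖int(X∖A) = X∖{W} = {S,NE,NW,E,N}

{S,NE,NW,E,N}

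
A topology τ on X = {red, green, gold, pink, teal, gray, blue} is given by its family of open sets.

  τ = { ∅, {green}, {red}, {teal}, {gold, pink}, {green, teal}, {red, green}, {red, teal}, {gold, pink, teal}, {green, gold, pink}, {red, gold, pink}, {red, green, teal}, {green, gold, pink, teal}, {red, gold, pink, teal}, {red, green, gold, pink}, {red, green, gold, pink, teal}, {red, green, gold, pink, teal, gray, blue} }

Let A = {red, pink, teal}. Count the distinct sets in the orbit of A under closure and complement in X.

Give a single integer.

10

complement {green, gold, gray, blue}; its interior {green}; cl(A) = X∖{green} = {red, gold, pink, teal, gray, blue}
With k = closure, c = complement:
  1. A     = {red, pink, teal}
  2. kA    = {red, gold, pink, teal, gray, blue}
  3. cA    = {green, gold, gray, blue}
  4. ckA   = {green}
  5. kcA   = {green, gold, pink, gray, blue}
  6. kckA  = {green, gray, blue}
  7. ckcA  = {red, teal}
  8. ckckA = {red, gold, pink, teal}
  9. kckcA = {red, teal, gray, blue}
  10. ckckcA = {green, gold, pink}
k, c of each give nothing new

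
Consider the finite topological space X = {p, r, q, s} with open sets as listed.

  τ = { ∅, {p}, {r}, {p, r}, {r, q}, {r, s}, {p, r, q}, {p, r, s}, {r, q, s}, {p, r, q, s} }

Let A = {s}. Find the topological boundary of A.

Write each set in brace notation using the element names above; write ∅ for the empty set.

U open, U⊆A: ∅. int(A) = ⋃ = ∅
X∖A={p, r, q}, int(X∖A)={p, r, q}, hence cl(A)={s}
∂A: remove int from cl → {s}

{s}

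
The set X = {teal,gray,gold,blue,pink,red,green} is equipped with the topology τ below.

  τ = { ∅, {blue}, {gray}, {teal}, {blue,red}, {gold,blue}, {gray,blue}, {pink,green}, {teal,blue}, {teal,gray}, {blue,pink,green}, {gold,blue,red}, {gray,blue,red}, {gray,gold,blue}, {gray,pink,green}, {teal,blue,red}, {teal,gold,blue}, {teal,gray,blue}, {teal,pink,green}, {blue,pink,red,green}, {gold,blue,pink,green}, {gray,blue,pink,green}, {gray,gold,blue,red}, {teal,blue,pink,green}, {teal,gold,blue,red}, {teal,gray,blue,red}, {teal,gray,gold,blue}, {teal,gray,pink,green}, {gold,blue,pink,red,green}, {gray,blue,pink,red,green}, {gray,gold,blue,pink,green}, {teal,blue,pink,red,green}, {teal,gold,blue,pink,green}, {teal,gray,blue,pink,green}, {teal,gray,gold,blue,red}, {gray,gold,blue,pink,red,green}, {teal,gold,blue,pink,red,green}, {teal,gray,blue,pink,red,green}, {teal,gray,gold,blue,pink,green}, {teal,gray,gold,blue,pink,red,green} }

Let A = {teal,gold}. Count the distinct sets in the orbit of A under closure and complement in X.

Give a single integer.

X∖A={gray,blue,pink,red,green}, int(X∖A)={gray,blue,pink,red,green}, hence cl(A)={teal,gold}
Orbit (k=closure, c=complement):
  1. A     = {teal,gold}
  2. cA    = {gray,blue,pink,red,green}
  3. kcA   = {gray,gold,blue,pink,red,green}
  4. ckcA  = {teal}
(closed under both — stop)

4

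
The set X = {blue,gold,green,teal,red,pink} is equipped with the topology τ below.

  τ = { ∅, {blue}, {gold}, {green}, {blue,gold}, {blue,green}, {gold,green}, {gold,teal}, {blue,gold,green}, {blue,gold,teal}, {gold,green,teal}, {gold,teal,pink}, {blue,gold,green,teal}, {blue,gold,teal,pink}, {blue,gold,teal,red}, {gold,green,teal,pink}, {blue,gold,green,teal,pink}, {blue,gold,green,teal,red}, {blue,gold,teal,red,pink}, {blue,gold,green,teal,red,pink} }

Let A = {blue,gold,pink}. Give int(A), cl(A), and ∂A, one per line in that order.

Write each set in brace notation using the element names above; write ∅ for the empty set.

int(A) = {blue,gold}
cl(A)  = {blue,gold,teal,red,pink}
∂A     = {teal,red,pink}

open subsets of A: ∅, {gold}, {blue}, {blue,gold}; so int(A) = {blue,gold}
closure: X∖int(X∖A) = X∖{green} = {blue,gold,teal,red,pink}
∂A = {blue,gold,teal,red,pink} minus {blue,gold} = {teal,red,pink}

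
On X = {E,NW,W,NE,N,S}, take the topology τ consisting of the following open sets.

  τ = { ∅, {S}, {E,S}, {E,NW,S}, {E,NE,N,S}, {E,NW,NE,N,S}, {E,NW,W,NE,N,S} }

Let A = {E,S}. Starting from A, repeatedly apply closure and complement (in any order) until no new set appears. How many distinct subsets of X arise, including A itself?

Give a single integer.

4

closure: X∖int(X∖A) = X∖∅ = {E,NW,W,NE,N,S}
Let k=closure and c=complement:
  1. A     = {E,S}
  2. kA    = {E,NW,W,NE,N,S}
  3. cA    = {NW,W,NE,N}
  4. ckA   = ∅
— saturated at 4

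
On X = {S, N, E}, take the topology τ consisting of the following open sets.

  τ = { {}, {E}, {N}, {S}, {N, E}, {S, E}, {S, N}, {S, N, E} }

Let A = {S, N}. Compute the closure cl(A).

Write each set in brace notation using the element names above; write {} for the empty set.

{S, N}

cl via duality: int({E}) = {E}, so X∖{E} = {S, N}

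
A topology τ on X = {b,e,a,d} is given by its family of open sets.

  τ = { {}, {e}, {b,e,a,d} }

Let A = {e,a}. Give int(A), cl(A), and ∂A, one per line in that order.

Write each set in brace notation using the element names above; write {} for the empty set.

open subsets of A: {}, {e}; so int(A) = {e}
closure: X∖int(X∖A) = X∖{} = {b,e,a,d}
∂A = {b,e,a,d} minus {e} = {b,a,d}

int(A) = {e}
cl(A)  = {b,e,a,d}
∂A     = {b,a,d}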